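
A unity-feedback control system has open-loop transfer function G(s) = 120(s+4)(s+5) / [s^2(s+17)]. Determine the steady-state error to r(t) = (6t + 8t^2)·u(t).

The open loop has two poles at the origin → type 2 system. By superposition:
  • 6t: tracked with zero error.
  • 8t^2: e_ss = 16/K_a with K_a=2400/17 → 17/150.
Total e_ss = 17/150.

17/150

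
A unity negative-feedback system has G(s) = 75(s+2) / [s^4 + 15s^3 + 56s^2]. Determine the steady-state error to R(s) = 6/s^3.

2.24

Lowest-order denominator term is 56s^2, so the open loop has 2 poles at the origin → type 2 system.
K_a = lim_{s→0} s^2·G(s) = 75·2 / 56 = 75/28.
r(t) = 3t^2 gives R(s) = 6/s^3.
e_ss = 6/K_a = 6/(75/28) = 2.24.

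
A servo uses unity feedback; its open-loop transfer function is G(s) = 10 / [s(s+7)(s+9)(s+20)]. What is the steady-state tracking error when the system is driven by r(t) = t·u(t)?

The open loop has one pole at the origin → type 1 system.
K_v = lim_{s→0} s·G(s) = 10 / (7·9·20) = 1/126.
e_ss = 1/K_v = 1/(1/126) = 126.

126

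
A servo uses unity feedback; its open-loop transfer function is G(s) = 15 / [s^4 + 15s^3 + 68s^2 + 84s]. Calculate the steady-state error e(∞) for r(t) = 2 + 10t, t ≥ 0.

The denominator has no term below 84s — 1 pole at s=0, type 1. Taking each input component in turn:
  • 2: tracked with zero error.
  • 10t: e_ss = 10/K_v with K_v=5/28 → 56.
Total e_ss = 56.

56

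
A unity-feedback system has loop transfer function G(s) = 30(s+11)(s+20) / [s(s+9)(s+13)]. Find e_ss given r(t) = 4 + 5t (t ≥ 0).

39/440

G(s) has one factor of s in the denominator, so the system is type 1. Treating each term separately:
  • 4: tracked with zero error.
  • 5t: e_ss = 5/K_v with K_v=2200/39 → 39/440.
Total e_ss = 39/440.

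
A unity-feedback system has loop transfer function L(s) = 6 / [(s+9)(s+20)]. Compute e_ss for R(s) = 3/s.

L(s) has no factors of s in the denominator, so the system is type 0.
K_p = lim_{s→0} L(s) = 6 / (9·20) = 1/30.
e_ss = 3/(1 + K_p) = 3/(31/30) = 90/31.

90/31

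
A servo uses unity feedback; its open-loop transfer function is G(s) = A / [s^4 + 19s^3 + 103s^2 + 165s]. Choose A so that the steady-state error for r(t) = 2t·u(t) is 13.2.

Lowest-order denominator term is 165s, so the open loop has 1 pole at the origin → type 1 system.
K_v = lim_{s→0} s·G(s) = A / 165 = (1/165)·A.
e_ss = 2/K_v = 13.2 ⇒ K_v = 5/33 ⇒ A = (5/33)/(1/165) = 25.

25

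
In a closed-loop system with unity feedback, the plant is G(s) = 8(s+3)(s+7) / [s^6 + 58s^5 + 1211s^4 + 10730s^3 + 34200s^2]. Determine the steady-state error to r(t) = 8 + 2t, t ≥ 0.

Lowest-order denominator term is 34200s^2, so the open loop has 2 poles at the origin → type 2 system. Taking each input component in turn:
  • 8: tracked with zero error.
  • 2t: tracked with zero error.
Total e_ss = 0.

0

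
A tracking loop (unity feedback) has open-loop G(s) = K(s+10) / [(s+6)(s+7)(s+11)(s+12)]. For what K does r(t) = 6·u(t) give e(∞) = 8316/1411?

System type = 0 (no poles at s=0).
K_p = lim_{s→0} G(s) = K·10 / (6·7·11·12) = (5/2772)·K.
e_ss = 6/(1 + K_p) = 8316/1411 ⇒ 1 + (5/2772)·K = 1411/1386 ⇒ K = 10.

10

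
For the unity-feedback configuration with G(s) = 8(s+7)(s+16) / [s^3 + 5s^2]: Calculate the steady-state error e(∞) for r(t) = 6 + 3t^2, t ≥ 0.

15/448

The denominator has no term below 5s^2 — 2 poles at s=0, type 2. By superposition:
  • 6: tracked with zero error.
  • 3t^2: e_ss = 6/K_a with K_a=179.2 → 15/448.
Total e_ss = 15/448.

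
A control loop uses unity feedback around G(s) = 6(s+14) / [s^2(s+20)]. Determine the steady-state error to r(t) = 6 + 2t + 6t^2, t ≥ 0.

System type = 2 (two poles at s=0). Taking each input component in turn:
  • 6: tracked with zero error.
  • 2t: tracked with zero error.
  • 6t^2: e_ss = 12/K_a with K_a=4.2 → 20/7.
Total e_ss = 20/7.

20/7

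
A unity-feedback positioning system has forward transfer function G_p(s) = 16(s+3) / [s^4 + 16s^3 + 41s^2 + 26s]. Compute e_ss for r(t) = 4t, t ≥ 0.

Lowest-order denominator term is 26s, so the open loop has 1 pole at the origin → type 1 system.
K_v = lim_{s→0} s·G_p(s) = 16·3 / 26 = 24/13.
e_ss = 4/K_v = 4/(24/13) = 13/6.

13/6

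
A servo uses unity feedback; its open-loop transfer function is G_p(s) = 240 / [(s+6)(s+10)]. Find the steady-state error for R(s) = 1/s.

The open loop has no poles at the origin → type 0 system.
K_p = lim_{s→0} G_p(s) = 240 / (6·10) = 4.
e_ss = 1/(1 + K_p) = 1/5 = 0.2.

0.2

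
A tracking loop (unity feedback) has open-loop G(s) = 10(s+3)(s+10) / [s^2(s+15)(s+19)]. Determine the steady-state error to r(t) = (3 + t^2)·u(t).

1.9

G(s) has two factors of s in the denominator, so the system is type 2. Treating each term separately:
  • 3: tracked with zero error.
  • t^2: e_ss = 2/K_a with K_a=20/19 → 1.9.
Total e_ss = 1.9.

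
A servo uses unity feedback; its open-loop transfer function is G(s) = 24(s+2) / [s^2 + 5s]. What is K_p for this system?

K_p = lim_{s→0} G(s); with 1 pole at the origin the limit diverges, so K_p = ∞.

infinity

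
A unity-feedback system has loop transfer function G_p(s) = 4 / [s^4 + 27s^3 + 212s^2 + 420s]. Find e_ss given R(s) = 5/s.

0

Lowest-order denominator term is 420s, so the open loop has 1 pole at the origin → type 1 system.
K_p = ∞ for a type-1 system; e_ss to a step is zero.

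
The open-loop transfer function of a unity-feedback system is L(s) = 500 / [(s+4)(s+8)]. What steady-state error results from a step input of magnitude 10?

80/133

System type = 0 (no poles at s=0).
K_p = lim_{s→0} L(s) = 500 / (4·8) = 15.625.
e_ss = 10/(1 + K_p) = 10/16.625 = 80/133.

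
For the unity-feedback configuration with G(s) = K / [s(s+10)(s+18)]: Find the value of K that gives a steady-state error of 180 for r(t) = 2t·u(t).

One free integrator in G(s): this is a type 1 system.
K_v = lim_{s→0} s·G(s) = K / (10·18) = (1/180)·K.
e_ss = 2/K_v = 180 ⇒ K_v = 1/90 ⇒ K = (1/90)/(1/180) = 2.

2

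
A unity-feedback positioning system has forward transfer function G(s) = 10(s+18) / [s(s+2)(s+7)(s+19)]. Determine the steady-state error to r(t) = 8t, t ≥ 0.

One free integrator in G(s): this is a type 1 system.
K_v = lim_{s→0} s·G(s) = 10·18 / (2·7·19) = 90/133.
e_ss = 8/K_v = 8/(90/133) = 532/45.

532/45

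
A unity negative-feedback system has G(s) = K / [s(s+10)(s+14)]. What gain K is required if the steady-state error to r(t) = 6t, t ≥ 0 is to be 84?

System type = 1 (one pole at s=0).
K_v = lim_{s→0} s·G(s) = K / (10·14) = (1/140)·K.
e_ss = 6/K_v = 84 ⇒ K_v = 1/14 ⇒ K = (1/14)/(1/140) = 10.

10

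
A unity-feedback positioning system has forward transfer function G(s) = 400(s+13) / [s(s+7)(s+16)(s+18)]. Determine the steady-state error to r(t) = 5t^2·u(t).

One free integrator in G(s): this is a type 1 system.
For a type-1 system K_a = 0, so e_ss to a parabolic input is unbounded.

infinity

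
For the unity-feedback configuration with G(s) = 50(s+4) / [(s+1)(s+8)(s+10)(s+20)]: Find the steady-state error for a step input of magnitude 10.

80/9

System type = 0 (no poles at s=0).
K_p = lim_{s→0} G(s) = 50·4 / (1·8·10·20) = 0.125.
e_ss = 10/(1 + K_p) = 10/1.125 = 80/9.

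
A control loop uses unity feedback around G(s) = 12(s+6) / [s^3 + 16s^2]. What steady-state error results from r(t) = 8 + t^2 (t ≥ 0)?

4/9

The denominator has no term below 16s^2 — 2 poles at s=0, type 2. By superposition:
  • 8: tracked with zero error.
  • t^2: e_ss = 2/K_a with K_a=4.5 → 4/9.
Total e_ss = 4/9.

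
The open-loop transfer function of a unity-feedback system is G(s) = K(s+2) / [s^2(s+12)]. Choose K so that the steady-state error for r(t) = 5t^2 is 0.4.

Two free integrators in G(s): this is a type 2 system.
K_a = lim_{s→0} s^2·G(s) = K·2 / (12) = (1/6)·K.
e_ss = 10/K_a = 0.4 ⇒ K_a = 25 ⇒ K = 25/(1/6) = 150.

150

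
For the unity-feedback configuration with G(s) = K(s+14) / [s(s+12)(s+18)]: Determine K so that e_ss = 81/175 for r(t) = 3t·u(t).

100

System type = 1 (one pole at s=0).
K_v = lim_{s→0} s·G(s) = K·14 / (12·18) = (7/108)·K.
e_ss = 3/K_v = 81/175 ⇒ K_v = 175/27 ⇒ K = (175/27)/(7/108) = 100.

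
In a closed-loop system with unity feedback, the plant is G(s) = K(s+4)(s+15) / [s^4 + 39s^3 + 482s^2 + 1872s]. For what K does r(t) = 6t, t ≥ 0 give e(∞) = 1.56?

Factoring s from the denominator leaves a polynomial with constant term 1872, so the system is type 1.
K_v = lim_{s→0} s·G(s) = K·4·15 / 1872 = (5/156)·K.
e_ss = 6/K_v = 1.56 ⇒ K_v = 50/13 ⇒ K = (50/13)/(5/156) = 120.

120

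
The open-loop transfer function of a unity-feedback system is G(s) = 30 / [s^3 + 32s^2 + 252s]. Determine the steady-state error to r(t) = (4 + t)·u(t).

8.4

Lowest-order denominator term is 252s, so the open loop has 1 pole at the origin → type 1 system. Taking each input component in turn:
  • 4: tracked with zero error.
  • t: e_ss = 1/K_v with K_v=5/42 → 8.4.
Total e_ss = 8.4.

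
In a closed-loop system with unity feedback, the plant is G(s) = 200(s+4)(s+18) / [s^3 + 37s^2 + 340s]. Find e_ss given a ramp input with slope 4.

The denominator has no term below 340s — 1 pole at s=0, type 1.
K_v = lim_{s→0} s·G(s) = 200·4·18 / 340 = 720/17.
e_ss = 4/K_v = 4/(720/17) = 17/180.

17/180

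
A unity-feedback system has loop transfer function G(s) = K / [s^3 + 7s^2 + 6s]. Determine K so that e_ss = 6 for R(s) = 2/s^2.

Factoring s from the denominator leaves a polynomial with constant term 6, so the system is type 1.
K_v = lim_{s→0} s·G(s) = K / 6 = (1/6)·K.
e_ss = 2/K_v = 6 ⇒ K_v = 1/3 ⇒ K = (1/3)/(1/6) = 2.

2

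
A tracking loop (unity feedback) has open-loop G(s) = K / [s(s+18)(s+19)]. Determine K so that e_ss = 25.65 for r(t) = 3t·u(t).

G(s) has one factor of s in the denominator, so the system is type 1.
K_v = lim_{s→0} s·G(s) = K / (18·19) = (1/342)·K.
e_ss = 3/K_v = 25.65 ⇒ K_v = 20/171 ⇒ K = (20/171)/(1/342) = 40.

40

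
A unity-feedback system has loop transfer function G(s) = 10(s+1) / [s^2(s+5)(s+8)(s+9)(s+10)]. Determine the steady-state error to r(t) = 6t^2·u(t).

G(s) has two factors of s in the denominator, so the system is type 2.
K_a = lim_{s→0} s^2·G(s) = 10·1 / (5·8·9·10) = 1/360.
r(t) = 6t^2 gives R(s) = 12/s^3.
e_ss = 12/K_a = 12/(1/360) = 4320.

4320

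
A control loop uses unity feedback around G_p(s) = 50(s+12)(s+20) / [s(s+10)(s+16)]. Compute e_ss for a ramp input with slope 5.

1/15

The open loop has one pole at the origin → type 1 system.
K_v = lim_{s→0} s·G_p(s) = 50·12·20 / (10·16) = 75.
e_ss = 5/K_v = 5/75 = 1/15.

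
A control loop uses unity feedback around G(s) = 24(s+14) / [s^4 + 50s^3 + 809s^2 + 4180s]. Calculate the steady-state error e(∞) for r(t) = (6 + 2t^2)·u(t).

infinity

Lowest-order denominator term is 4180s, so the open loop has 1 pole at the origin → type 1 system. Treating each term separately:
  • 6: tracked with zero error.
  • 2t^2: a type-1 system cannot track it, e_ss → ∞.
The unbounded component dominates.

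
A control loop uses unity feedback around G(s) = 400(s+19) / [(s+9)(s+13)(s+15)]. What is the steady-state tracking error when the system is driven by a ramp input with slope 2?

infinity

No free integrators in G(s): this is a type 0 system.
K_v = lim_{s→0} s·G(s) = 0; the steady-state error to this ramp input grows without bound.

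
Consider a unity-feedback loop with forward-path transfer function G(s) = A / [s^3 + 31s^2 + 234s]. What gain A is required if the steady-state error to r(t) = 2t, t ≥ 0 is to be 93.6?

Lowest-order denominator term is 234s, so the open loop has 1 pole at the origin → type 1 system.
K_v = lim_{s→0} s·G(s) = A / 234 = (1/234)·A.
e_ss = 2/K_v = 93.6 ⇒ K_v = 5/234 ⇒ A = (5/234)/(1/234) = 5.

5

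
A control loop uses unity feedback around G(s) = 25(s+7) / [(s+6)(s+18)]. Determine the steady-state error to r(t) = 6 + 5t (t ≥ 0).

No free integrators in G(s): this is a type 0 system. By superposition:
  • 6: e_ss = 6/(1+K_p) with K_p=175/108 → 648/283.
  • 5t: a type-0 system cannot track it, e_ss → ∞.
The unbounded component dominates.

infinity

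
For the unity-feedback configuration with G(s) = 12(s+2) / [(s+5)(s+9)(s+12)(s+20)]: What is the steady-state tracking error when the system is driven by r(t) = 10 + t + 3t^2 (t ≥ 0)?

infinity

System type = 0 (no poles at s=0). Treating each term separately:
  • 10: e_ss = 10/(1+K_p) with K_p=1/450 → 4500/451.
  • t: a type-0 system cannot track it, e_ss → ∞.
  • 3t^2: a type-0 system cannot track it, e_ss → ∞.
The unbounded component dominates.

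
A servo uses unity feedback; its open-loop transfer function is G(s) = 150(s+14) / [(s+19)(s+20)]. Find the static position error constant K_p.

105/19

No free integrators in G(s): this is a type 0 system.
K_p = lim_{s→0} G(s) = 150·14 / (19·20) = 105/19.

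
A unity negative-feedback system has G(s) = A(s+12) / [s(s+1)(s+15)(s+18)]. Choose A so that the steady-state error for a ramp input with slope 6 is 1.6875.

System type = 1 (one pole at s=0).
K_v = lim_{s→0} s·G(s) = A·12 / (1·15·18) = (2/45)·A.
e_ss = 6/K_v = 1.6875 ⇒ K_v = 32/9 ⇒ A = (32/9)/(2/45) = 80.

80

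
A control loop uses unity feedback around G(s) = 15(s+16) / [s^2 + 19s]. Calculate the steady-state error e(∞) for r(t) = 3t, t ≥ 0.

0.2375

The denominator has no term below 19s — 1 pole at s=0, type 1.
K_v = lim_{s→0} s·G(s) = 15·16 / 19 = 240/19.
e_ss = 3/K_v = 3/(240/19) = 0.2375.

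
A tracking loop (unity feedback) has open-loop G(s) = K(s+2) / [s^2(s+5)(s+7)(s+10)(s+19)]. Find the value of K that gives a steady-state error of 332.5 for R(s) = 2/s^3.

Two free integrators in G(s): this is a type 2 system.
K_a = lim_{s→0} s^2·G(s) = K·2 / (5·7·10·19) = (1/3325)·K.
e_ss = 2/K_a = 332.5 ⇒ K_a = 4/665 ⇒ K = (4/665)/(1/3325) = 20.

20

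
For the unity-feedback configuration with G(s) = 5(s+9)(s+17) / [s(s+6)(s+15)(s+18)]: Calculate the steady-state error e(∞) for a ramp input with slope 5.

180/17

G(s) has one factor of s in the denominator, so the system is type 1.
K_v = lim_{s→0} s·G(s) = 5·9·17 / (6·15·18) = 17/36.
e_ss = 5/K_v = 5/(17/36) = 180/17.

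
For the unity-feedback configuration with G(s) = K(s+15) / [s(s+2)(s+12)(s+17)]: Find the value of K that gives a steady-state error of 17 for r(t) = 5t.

The open loop has one pole at the origin → type 1 system.
K_v = lim_{s→0} s·G(s) = K·15 / (2·12·17) = (5/136)·K.
e_ss = 5/K_v = 17 ⇒ K_v = 5/17 ⇒ K = (5/17)/(5/136) = 8.

8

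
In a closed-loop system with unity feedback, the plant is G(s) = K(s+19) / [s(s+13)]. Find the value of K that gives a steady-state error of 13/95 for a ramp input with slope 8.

G(s) has one factor of s in the denominator, so the system is type 1.
K_v = lim_{s→0} s·G(s) = K·19 / (13) = (19/13)·K.
e_ss = 8/K_v = 13/95 ⇒ K_v = 760/13 ⇒ K = (760/13)/(19/13) = 40.

40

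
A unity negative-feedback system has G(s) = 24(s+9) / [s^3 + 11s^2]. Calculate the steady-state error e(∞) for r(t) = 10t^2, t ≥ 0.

55/54

The denominator has no term below 11s^2 — 2 poles at s=0, type 2.
K_a = lim_{s→0} s^2·G(s) = 24·9 / 11 = 216/11.
r(t) = 10t^2 gives R(s) = 20/s^3.
e_ss = 20/K_a = 20/(216/11) = 55/54.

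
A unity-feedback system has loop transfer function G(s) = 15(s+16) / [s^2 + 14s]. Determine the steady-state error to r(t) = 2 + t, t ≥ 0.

7/120

Factoring s from the denominator leaves a polynomial with constant term 14, so the system is type 1. Taking each input component in turn:
  • 2: tracked with zero error.
  • t: e_ss = 1/K_v with K_v=120/7 → 7/120.
Total e_ss = 7/120.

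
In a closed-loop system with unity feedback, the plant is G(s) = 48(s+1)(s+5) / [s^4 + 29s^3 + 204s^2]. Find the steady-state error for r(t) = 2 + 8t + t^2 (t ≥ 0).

1.7

Factoring s^2 from the denominator leaves a polynomial with constant term 204, so the system is type 2. By superposition:
  • 2: tracked with zero error.
  • 8t: tracked with zero error.
  • t^2: e_ss = 2/K_a with K_a=20/17 → 1.7.
Total e_ss = 1.7.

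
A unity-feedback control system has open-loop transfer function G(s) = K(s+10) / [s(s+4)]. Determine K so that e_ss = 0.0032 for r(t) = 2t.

250

One free integrator in G(s): this is a type 1 system.
K_v = lim_{s→0} s·G(s) = K·10 / (4) = 2.5·K.
e_ss = 2/K_v = 0.0032 ⇒ K_v = 625 ⇒ K = 625/2.5 = 250.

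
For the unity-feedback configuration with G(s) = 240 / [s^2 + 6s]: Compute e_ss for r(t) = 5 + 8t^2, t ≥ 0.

infinity

Lowest-order denominator term is 6s, so the open loop has 1 pole at the origin → type 1 system. By superposition:
  • 5: tracked with zero error.
  • 8t^2: a type-1 system cannot track it, e_ss → ∞.
The unbounded component dominates.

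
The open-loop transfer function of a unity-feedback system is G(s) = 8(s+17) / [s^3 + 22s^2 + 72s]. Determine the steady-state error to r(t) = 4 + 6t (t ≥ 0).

Lowest-order denominator term is 72s, so the open loop has 1 pole at the origin → type 1 system. Taking each input component in turn:
  • 4: tracked with zero error.
  • 6t: e_ss = 6/K_v with K_v=17/9 → 54/17.
Total e_ss = 54/17.

54/17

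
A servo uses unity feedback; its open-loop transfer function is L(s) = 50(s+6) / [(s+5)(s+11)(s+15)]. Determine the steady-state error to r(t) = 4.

44/15

System type = 0 (no poles at s=0).
K_p = lim_{s→0} L(s) = 50·6 / (5·11·15) = 4/11.
e_ss = 4/(1 + K_p) = 4/(15/11) = 44/15.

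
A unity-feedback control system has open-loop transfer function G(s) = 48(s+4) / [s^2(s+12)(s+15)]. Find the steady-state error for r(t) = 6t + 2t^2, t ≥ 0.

The open loop has two poles at the origin → type 2 system. Taking each input component in turn:
  • 6t: tracked with zero error.
  • 2t^2: e_ss = 4/K_a with K_a=16/15 → 3.75.
Total e_ss = 3.75.

3.75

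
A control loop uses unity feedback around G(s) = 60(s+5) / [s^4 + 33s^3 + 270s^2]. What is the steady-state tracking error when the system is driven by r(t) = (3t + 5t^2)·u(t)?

9

The denominator has no term below 270s^2 — 2 poles at s=0, type 2. By superposition:
  • 3t: tracked with zero error.
  • 5t^2: e_ss = 10/K_a with K_a=10/9 → 9.
Total e_ss = 9.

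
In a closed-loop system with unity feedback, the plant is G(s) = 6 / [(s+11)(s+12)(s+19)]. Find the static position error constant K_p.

1/418

G(s) has no factors of s in the denominator, so the system is type 0.
K_p = lim_{s→0} G(s) = 6 / (11·12·19) = 1/418.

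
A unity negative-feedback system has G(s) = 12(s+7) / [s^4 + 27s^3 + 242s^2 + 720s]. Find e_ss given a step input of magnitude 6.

The denominator has no term below 720s — 1 pole at s=0, type 1.
A type-1 system has K_p = ∞, so it tracks a step input with zero steady-state error.

0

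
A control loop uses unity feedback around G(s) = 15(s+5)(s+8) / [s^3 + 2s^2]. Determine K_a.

Lowest-order denominator term is 2s^2, so the open loop has 2 poles at the origin → type 2 system.
K_a = lim_{s→0} s^2·G(s) = 15·5·8 / 2 = 300.

300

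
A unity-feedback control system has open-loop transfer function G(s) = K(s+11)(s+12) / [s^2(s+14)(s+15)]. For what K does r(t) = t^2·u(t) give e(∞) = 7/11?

5

The open loop has two poles at the origin → type 2 system.
K_a = lim_{s→0} s^2·G(s) = K·11·12 / (14·15) = (22/35)·K.
e_ss = 2/K_a = 7/11 ⇒ K_a = 22/7 ⇒ K = (22/7)/(22/35) = 5.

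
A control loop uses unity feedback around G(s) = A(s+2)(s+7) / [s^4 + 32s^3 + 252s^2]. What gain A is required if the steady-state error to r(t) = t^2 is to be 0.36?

The denominator has no term below 252s^2 — 2 poles at s=0, type 2.
K_a = lim_{s→0} s^2·G(s) = A·2·7 / 252 = (1/18)·A.
e_ss = 2/K_a = 0.36 ⇒ K_a = 50/9 ⇒ A = (50/9)/(1/18) = 100.

100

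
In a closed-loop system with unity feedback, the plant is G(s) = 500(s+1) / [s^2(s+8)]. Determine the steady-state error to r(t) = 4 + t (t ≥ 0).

System type = 2 (two poles at s=0). By superposition:
  • 4: tracked with zero error.
  • t: tracked with zero error.
Total e_ss = 0.

0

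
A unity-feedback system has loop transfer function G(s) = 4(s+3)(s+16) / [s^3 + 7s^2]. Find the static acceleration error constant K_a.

192/7

Factoring s^2 from the denominator leaves a polynomial with constant term 7, so the system is type 2.
K_a = lim_{s→0} s^2·G(s) = 4·3·16 / 7 = 192/7.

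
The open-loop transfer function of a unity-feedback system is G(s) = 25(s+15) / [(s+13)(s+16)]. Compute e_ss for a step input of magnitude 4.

The open loop has no poles at the origin → type 0 system.
K_p = lim_{s→0} G(s) = 25·15 / (13·16) = 375/208.
e_ss = 4/(1 + K_p) = 4/(583/208) = 832/583.

832/583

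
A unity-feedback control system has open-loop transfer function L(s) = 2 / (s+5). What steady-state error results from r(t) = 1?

5/7

The open loop has no poles at the origin → type 0 system.
K_p = lim_{s→0} L(s) = 2 / (5) = 0.4.
e_ss = 1/(1 + K_p) = 1/1.4 = 5/7.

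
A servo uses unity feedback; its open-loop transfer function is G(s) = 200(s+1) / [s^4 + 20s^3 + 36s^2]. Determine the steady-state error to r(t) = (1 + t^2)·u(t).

Factoring s^2 from the denominator leaves a polynomial with constant term 36, so the system is type 2. Taking each input component in turn:
  • 1: tracked with zero error.
  • t^2: e_ss = 2/K_a with K_a=50/9 → 0.36.
Total e_ss = 0.36.

0.36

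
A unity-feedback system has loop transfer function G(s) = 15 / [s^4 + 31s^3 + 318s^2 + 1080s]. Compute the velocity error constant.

1/72

Factoring s from the denominator leaves a polynomial with constant term 1080, so the system is type 1.
K_v = lim_{s→0} s·G(s) = 15 / 1080 = 1/72.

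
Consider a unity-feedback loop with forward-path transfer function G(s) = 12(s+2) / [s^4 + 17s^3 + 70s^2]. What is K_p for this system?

infinity

K_p = lim_{s→0} G(s); with 2 poles at the origin the limit diverges, so K_p = ∞.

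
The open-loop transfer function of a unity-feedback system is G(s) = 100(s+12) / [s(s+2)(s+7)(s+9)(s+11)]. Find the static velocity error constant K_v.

G(s) has one factor of s in the denominator, so the system is type 1.
K_v = lim_{s→0} s·G(s) = 100·12 / (2·7·9·11) = 200/231.

200/231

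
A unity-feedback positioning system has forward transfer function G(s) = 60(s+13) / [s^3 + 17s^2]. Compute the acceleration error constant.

780/17

The denominator has no term below 17s^2 — 2 poles at s=0, type 2.
K_a = lim_{s→0} s^2·G(s) = 60·13 / 17 = 780/17.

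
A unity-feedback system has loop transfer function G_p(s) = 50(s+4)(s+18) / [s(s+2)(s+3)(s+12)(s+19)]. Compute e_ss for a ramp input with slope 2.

One free integrator in G_p(s): this is a type 1 system.
K_v = lim_{s→0} s·G_p(s) = 50·4·18 / (2·3·12·19) = 50/19.
e_ss = 2/K_v = 2/(50/19) = 0.76.

0.76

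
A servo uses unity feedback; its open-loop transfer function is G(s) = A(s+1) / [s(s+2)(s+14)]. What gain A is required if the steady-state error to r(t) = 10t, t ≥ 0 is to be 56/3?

15

One free integrator in G(s): this is a type 1 system.
K_v = lim_{s→0} s·G(s) = A·1 / (2·14) = (1/28)·A.
e_ss = 10/K_v = 56/3 ⇒ K_v = 15/28 ⇒ A = (15/28)/(1/28) = 15.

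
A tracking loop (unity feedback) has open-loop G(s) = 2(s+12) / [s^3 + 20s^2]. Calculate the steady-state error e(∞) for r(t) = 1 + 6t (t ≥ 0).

The denominator has no term below 20s^2 — 2 poles at s=0, type 2. By superposition:
  • 1: tracked with zero error.
  • 6t: tracked with zero error.
Total e_ss = 0.

0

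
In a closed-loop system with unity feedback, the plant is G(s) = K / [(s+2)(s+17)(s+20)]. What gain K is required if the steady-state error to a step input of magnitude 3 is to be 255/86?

System type = 0 (no poles at s=0).
K_p = lim_{s→0} G(s) = K / (2·17·20) = (1/680)·K.
e_ss = 3/(1 + K_p) = 255/86 ⇒ 1 + (1/680)·K = 86/85 ⇒ K = 8.

8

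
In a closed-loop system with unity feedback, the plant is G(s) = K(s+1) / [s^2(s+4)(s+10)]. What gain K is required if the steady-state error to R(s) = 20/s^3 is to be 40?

20

The open loop has two poles at the origin → type 2 system.
K_a = lim_{s→0} s^2·G(s) = K·1 / (4·10) = 0.025·K.
e_ss = 20/K_a = 40 ⇒ K_a = 0.5 ⇒ K = 0.5/0.025 = 20.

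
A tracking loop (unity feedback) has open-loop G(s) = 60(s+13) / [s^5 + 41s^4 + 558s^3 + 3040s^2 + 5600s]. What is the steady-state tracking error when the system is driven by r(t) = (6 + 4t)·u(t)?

The denominator has no term below 5600s — 1 pole at s=0, type 1. Taking each input component in turn:
  • 6: tracked with zero error.
  • 4t: e_ss = 4/K_v with K_v=39/280 → 1120/39.
Total e_ss = 1120/39.

1120/39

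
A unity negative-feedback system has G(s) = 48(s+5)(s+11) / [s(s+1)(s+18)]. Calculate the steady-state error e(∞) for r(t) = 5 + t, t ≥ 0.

3/440

The open loop has one pole at the origin → type 1 system. Taking each input component in turn:
  • 5: tracked with zero error.
  • t: e_ss = 1/K_v with K_v=440/3 → 3/440.
Total e_ss = 3/440.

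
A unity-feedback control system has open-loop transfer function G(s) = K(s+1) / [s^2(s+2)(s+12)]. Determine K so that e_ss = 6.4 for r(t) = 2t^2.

Two free integrators in G(s): this is a type 2 system.
K_a = lim_{s→0} s^2·G(s) = K·1 / (2·12) = (1/24)·K.
e_ss = 4/K_a = 6.4 ⇒ K_a = 0.625 ⇒ K = 0.625/(1/24) = 15.

15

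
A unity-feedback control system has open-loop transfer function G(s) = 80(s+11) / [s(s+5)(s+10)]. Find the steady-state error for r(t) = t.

5/88

G(s) has one factor of s in the denominator, so the system is type 1.
K_v = lim_{s→0} s·G(s) = 80·11 / (5·10) = 17.6.
e_ss = 1/K_v = 1/17.6 = 5/88.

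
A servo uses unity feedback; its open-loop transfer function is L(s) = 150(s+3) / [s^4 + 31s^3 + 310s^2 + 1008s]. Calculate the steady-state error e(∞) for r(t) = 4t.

Lowest-order denominator term is 1008s, so the open loop has 1 pole at the origin → type 1 system.
K_v = lim_{s→0} s·L(s) = 150·3 / 1008 = 25/56.
e_ss = 4/K_v = 4/(25/56) = 8.96.

8.96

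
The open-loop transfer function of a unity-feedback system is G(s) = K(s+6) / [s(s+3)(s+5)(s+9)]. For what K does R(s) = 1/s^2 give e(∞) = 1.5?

The open loop has one pole at the origin → type 1 system.
K_v = lim_{s→0} s·G(s) = K·6 / (3·5·9) = (2/45)·K.
e_ss = 1/K_v = 1.5 ⇒ K_v = 2/3 ⇒ K = (2/3)/(2/45) = 15.

15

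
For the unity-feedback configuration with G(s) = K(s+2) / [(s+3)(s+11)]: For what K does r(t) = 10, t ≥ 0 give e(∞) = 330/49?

8

The open loop has no poles at the origin → type 0 system.
K_p = lim_{s→0} G(s) = K·2 / (3·11) = (2/33)·K.
e_ss = 10/(1 + K_p) = 330/49 ⇒ 1 + (2/33)·K = 49/33 ⇒ K = 8.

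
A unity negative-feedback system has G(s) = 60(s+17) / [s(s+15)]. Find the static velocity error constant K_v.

System type = 1 (one pole at s=0).
K_v = lim_{s→0} s·G(s) = 60·17 / (15) = 68.

68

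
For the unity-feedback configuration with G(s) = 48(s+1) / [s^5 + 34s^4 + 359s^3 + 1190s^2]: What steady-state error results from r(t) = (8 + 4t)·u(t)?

Factoring s^2 from the denominator leaves a polynomial with constant term 1190, so the system is type 2. Treating each term separately:
  • 8: tracked with zero error.
  • 4t: tracked with zero error.
Total e_ss = 0.

0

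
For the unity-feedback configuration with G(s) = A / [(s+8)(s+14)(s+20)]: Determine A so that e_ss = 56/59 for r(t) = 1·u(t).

G(s) has no factors of s in the denominator, so the system is type 0.
K_p = lim_{s→0} G(s) = A / (8·14·20) = (1/2240)·A.
e_ss = 1/(1 + K_p) = 56/59 ⇒ 1 + (1/2240)·A = 59/56 ⇒ A = 120.

120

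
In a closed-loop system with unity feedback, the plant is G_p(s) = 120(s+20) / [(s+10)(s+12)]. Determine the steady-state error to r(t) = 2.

2/21

No free integrators in G_p(s): this is a type 0 system.
K_p = lim_{s→0} G_p(s) = 120·20 / (10·12) = 20.
e_ss = 2/(1 + K_p) = 2/21.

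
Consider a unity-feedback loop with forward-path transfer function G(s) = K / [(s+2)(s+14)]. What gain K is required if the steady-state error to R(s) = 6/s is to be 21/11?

60

G(s) has no factors of s in the denominator, so the system is type 0.
K_p = lim_{s→0} G(s) = K / (2·14) = (1/28)·K.
e_ss = 6/(1 + K_p) = 21/11 ⇒ 1 + (1/28)·K = 22/7 ⇒ K = 60.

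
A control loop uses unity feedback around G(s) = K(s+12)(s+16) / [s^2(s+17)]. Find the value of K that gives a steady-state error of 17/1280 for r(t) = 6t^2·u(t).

80

The open loop has two poles at the origin → type 2 system.
K_a = lim_{s→0} s^2·G(s) = K·12·16 / (17) = (192/17)·K.
e_ss = 12/K_a = 17/1280 ⇒ K_a = 15360/17 ⇒ K = (15360/17)/(192/17) = 80.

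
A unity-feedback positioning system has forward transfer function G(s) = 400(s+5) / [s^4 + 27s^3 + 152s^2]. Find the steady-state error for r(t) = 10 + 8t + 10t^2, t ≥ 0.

Factoring s^2 from the denominator leaves a polynomial with constant term 152, so the system is type 2. Taking each input component in turn:
  • 10: tracked with zero error.
  • 8t: tracked with zero error.
  • 10t^2: e_ss = 20/K_a with K_a=250/19 → 1.52.
Total e_ss = 1.52.

1.52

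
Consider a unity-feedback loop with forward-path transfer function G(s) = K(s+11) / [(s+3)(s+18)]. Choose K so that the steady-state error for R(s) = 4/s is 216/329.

The open loop has no poles at the origin → type 0 system.
K_p = lim_{s→0} G(s) = K·11 / (3·18) = (11/54)·K.
e_ss = 4/(1 + K_p) = 216/329 ⇒ 1 + (11/54)·K = 329/54 ⇒ K = 25.

25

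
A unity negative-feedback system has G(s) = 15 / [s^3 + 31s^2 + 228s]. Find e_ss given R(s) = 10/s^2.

152

The denominator has no term below 228s — 1 pole at s=0, type 1.
K_v = lim_{s→0} s·G(s) = 15 / 228 = 5/76.
e_ss = 10/K_v = 10/(5/76) = 152.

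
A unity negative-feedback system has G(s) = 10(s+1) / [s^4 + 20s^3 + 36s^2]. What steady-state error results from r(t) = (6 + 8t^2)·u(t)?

57.6

Factoring s^2 from the denominator leaves a polynomial with constant term 36, so the system is type 2. Taking each input component in turn:
  • 6: tracked with zero error.
  • 8t^2: e_ss = 16/K_a with K_a=5/18 → 57.6.
Total e_ss = 57.6.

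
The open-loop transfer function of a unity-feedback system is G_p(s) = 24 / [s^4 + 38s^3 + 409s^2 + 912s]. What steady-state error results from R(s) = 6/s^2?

The denominator has no term below 912s — 1 pole at s=0, type 1.
K_v = lim_{s→0} s·G_p(s) = 24 / 912 = 1/38.
e_ss = 6/K_v = 6/(1/38) = 228.

228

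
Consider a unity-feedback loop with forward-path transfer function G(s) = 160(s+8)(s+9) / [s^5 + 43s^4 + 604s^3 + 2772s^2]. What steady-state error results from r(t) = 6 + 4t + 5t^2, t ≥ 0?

The denominator has no term below 2772s^2 — 2 poles at s=0, type 2. Taking each input component in turn:
  • 6: tracked with zero error.
  • 4t: tracked with zero error.
  • 5t^2: e_ss = 10/K_a with K_a=320/77 → 77/32.
Total e_ss = 77/32.

77/32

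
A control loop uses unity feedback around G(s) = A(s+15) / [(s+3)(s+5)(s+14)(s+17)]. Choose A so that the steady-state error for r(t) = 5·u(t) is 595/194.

150

The open loop has no poles at the origin → type 0 system.
K_p = lim_{s→0} G(s) = A·15 / (3·5·14·17) = (1/238)·A.
e_ss = 5/(1 + K_p) = 595/194 ⇒ 1 + (1/238)·A = 194/119 ⇒ A = 150.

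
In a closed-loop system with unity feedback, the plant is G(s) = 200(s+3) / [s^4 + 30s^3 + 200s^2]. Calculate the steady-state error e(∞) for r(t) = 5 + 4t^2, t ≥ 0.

8/3

Lowest-order denominator term is 200s^2, so the open loop has 2 poles at the origin → type 2 system. Treating each term separately:
  • 5: tracked with zero error.
  • 4t^2: e_ss = 8/K_a with K_a=3 → 8/3.
Total e_ss = 8/3.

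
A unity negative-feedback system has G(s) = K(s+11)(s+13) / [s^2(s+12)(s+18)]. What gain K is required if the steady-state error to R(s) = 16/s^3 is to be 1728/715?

10

G(s) has two factors of s in the denominator, so the system is type 2.
K_a = lim_{s→0} s^2·G(s) = K·11·13 / (12·18) = (143/216)·K.
e_ss = 16/K_a = 1728/715 ⇒ K_a = 715/108 ⇒ K = (715/108)/(143/216) = 10.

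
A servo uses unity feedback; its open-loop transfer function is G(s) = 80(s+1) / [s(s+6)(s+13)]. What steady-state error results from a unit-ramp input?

The open loop has one pole at the origin → type 1 system.
K_v = lim_{s→0} s·G(s) = 80·1 / (6·13) = 40/39.
e_ss = 1/K_v = 1/(40/39) = 0.975.

0.975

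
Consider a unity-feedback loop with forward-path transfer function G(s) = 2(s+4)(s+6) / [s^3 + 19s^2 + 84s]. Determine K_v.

Factoring s from the denominator leaves a polynomial with constant term 84, so the system is type 1.
K_v = lim_{s→0} s·G(s) = 2·4·6 / 84 = 4/7.

4/7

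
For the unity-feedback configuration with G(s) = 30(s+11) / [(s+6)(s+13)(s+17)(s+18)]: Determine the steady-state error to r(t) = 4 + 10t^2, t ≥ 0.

infinity

No free integrators in G(s): this is a type 0 system. By superposition:
  • 4: e_ss = 4/(1+K_p) with K_p=55/3978 → 15912/4033.
  • 10t^2: a type-0 system cannot track it, e_ss → ∞.
The unbounded component dominates.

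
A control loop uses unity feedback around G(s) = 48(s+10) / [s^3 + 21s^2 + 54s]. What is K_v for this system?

Lowest-order denominator term is 54s, so the open loop has 1 pole at the origin → type 1 system.
K_v = lim_{s→0} s·G(s) = 48·10 / 54 = 80/9.

80/9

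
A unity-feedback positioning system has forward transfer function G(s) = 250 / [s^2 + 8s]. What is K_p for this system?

K_p = lim_{s→0} G(s); with 1 pole at the origin the limit diverges, so K_p = ∞.

infinity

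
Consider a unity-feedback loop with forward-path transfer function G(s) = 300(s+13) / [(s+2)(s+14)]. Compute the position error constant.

975/7

G(s) has no factors of s in the denominator, so the system is type 0.
K_p = lim_{s→0} G(s) = 300·13 / (2·14) = 975/7.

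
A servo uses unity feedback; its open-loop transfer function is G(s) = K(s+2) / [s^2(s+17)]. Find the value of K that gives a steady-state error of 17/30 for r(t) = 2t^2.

Two free integrators in G(s): this is a type 2 system.
K_a = lim_{s→0} s^2·G(s) = K·2 / (17) = (2/17)·K.
e_ss = 4/K_a = 17/30 ⇒ K_a = 120/17 ⇒ K = (120/17)/(2/17) = 60.

60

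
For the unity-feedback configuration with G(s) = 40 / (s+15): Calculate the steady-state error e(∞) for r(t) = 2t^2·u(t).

The open loop has no poles at the origin → type 0 system.
For a type-0 system K_a = 0, so e_ss to a parabolic input is unbounded.

infinity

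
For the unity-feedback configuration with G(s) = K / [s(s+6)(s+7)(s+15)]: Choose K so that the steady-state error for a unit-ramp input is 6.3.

The open loop has one pole at the origin → type 1 system.
K_v = lim_{s→0} s·G(s) = K / (6·7·15) = (1/630)·K.
e_ss = 1/K_v = 6.3 ⇒ K_v = 10/63 ⇒ K = (10/63)/(1/630) = 100.

100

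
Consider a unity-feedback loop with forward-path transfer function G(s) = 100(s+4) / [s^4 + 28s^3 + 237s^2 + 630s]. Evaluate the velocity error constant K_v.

40/63

The denominator has no term below 630s — 1 pole at s=0, type 1.
K_v = lim_{s→0} s·G(s) = 100·4 / 630 = 40/63.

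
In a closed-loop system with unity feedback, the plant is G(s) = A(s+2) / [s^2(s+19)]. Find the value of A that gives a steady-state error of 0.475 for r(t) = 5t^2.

200

Two free integrators in G(s): this is a type 2 system.
K_a = lim_{s→0} s^2·G(s) = A·2 / (19) = (2/19)·A.
e_ss = 10/K_a = 0.475 ⇒ K_a = 400/19 ⇒ A = (400/19)/(2/19) = 200.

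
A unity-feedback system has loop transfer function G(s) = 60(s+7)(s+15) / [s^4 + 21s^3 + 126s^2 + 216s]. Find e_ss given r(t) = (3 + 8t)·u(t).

48/175

The denominator has no term below 216s — 1 pole at s=0, type 1. Taking each input component in turn:
  • 3: tracked with zero error.
  • 8t: e_ss = 8/K_v with K_v=175/6 → 48/175.
Total e_ss = 48/175.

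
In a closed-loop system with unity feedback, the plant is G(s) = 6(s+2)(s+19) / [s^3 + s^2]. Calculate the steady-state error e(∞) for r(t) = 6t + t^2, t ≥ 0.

1/114

Factoring s^2 from the denominator leaves a polynomial with constant term 1, so the system is type 2. Treating each term separately:
  • 6t: tracked with zero error.
  • t^2: e_ss = 2/K_a with K_a=228 → 1/114.
Total e_ss = 1/114.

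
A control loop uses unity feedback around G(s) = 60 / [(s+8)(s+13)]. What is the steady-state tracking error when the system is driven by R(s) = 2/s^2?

infinity

The open loop has no poles at the origin → type 0 system.
K_v = lim_{s→0} s·G(s) = 0; the steady-state error to this ramp input grows without bound.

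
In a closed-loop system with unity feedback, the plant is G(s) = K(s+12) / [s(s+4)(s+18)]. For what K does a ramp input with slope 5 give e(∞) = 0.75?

40

G(s) has one factor of s in the denominator, so the system is type 1.
K_v = lim_{s→0} s·G(s) = K·12 / (4·18) = (1/6)·K.
e_ss = 5/K_v = 0.75 ⇒ K_v = 20/3 ⇒ K = (20/3)/(1/6) = 40.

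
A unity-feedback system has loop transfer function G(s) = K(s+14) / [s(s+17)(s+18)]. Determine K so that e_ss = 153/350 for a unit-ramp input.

50

System type = 1 (one pole at s=0).
K_v = lim_{s→0} s·G(s) = K·14 / (17·18) = (7/153)·K.
e_ss = 1/K_v = 153/350 ⇒ K_v = 350/153 ⇒ K = (350/153)/(7/153) = 50.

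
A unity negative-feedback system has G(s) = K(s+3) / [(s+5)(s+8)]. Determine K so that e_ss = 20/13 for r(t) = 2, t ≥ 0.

4

No free integrators in G(s): this is a type 0 system.
K_p = lim_{s→0} G(s) = K·3 / (5·8) = 0.075·K.
e_ss = 2/(1 + K_p) = 20/13 ⇒ 1 + 0.075·K = 1.3 ⇒ K = 4.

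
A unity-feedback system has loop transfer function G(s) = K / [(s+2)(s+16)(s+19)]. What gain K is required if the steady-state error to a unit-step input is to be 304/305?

2

The open loop has no poles at the origin → type 0 system.
K_p = lim_{s→0} G(s) = K / (2·16·19) = (1/608)·K.
e_ss = 1/(1 + K_p) = 304/305 ⇒ 1 + (1/608)·K = 305/304 ⇒ K = 2.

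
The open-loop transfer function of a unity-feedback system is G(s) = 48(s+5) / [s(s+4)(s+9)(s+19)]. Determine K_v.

20/57

G(s) has one factor of s in the denominator, so the system is type 1.
K_v = lim_{s→0} s·G(s) = 48·5 / (4·9·19) = 20/57.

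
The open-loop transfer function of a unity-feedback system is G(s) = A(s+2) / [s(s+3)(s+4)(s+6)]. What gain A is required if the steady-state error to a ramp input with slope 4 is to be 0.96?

The open loop has one pole at the origin → type 1 system.
K_v = lim_{s→0} s·G(s) = A·2 / (3·4·6) = (1/36)·A.
e_ss = 4/K_v = 0.96 ⇒ K_v = 25/6 ⇒ A = (25/6)/(1/36) = 150.

150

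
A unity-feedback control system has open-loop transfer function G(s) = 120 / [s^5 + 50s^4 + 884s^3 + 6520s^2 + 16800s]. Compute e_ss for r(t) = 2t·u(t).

Factoring s from the denominator leaves a polynomial with constant term 16800, so the system is type 1.
K_v = lim_{s→0} s·G(s) = 120 / 16800 = 1/140.
e_ss = 2/K_v = 2/(1/140) = 280.

280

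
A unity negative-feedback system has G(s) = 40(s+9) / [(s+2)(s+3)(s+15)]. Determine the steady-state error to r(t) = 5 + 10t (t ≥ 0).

infinity

The open loop has no poles at the origin → type 0 system. Treating each term separately:
  • 5: e_ss = 5/(1+K_p) with K_p=4 → 1.
  • 10t: a type-0 system cannot track it, e_ss → ∞.
The unbounded component dominates.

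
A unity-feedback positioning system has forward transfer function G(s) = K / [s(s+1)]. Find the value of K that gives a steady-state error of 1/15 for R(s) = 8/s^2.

120

One free integrator in G(s): this is a type 1 system.
K_v = lim_{s→0} s·G(s) = K / (1) = 1·K.
e_ss = 8/K_v = 1/15 ⇒ K_v = 120 ⇒ K = 120/1 = 120.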